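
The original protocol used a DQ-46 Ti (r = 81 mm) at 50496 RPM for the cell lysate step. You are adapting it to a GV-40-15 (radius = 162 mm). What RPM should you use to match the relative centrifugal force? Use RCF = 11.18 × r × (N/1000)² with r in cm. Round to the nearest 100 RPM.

Original rotor: r = 81 mm = 8.1 cm
RCF = 11.18 × r × (N/1000)²
RCF_original = 11.18 × 8.1 × (50.496)² = 11.18 × 8.1 × 2,549.846016 ≈ 230,909 × g
Your rotor: r = 162 mm = 16.2 cm
230,909 = 11.18 × 16.2 × (N/1000)²
(N/1000)² = 230,909 / 181.116 = 1274.923
N = 1000 × √1274.923 ≈ 35,706.1

35700 RPM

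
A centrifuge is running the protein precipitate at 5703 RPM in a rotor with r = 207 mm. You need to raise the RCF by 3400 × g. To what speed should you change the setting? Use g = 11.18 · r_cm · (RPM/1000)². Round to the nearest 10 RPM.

r = 207 mm = 20.7 cm
Current RCF = 11.18 × 20.7 × (5.703)² = 11.18 × 20.7 × 32.524209 ≈ 7,526.9 × g
Target RCF = 7,526.9 + 3,400 = 10,926.9 × g
(N/1000)² = 10,926.9 / 231.426 = 47.21552
N = 1000 × √47.21552 ≈ 6,871.4

N₂ ≈ 6870 RPM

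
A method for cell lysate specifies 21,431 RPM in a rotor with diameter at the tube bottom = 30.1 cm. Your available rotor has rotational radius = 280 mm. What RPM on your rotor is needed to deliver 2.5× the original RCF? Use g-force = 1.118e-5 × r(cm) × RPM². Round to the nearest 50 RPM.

24850 RPM

Original rotor: r = 30.1 / 2 = 15.05 cm
RCF = 1.118 × 10⁻⁵ × r × N²
RCF_original = 1.118 × 10⁻⁵ × 15.05 × (21431)² = 1.118 × 10⁻⁵ × 15.05 × 459,287,761 ≈ 77,279.3 × g
Target RCF = 2.5 × 77,279.3 ≈ 193,198.2 × g
Your rotor: r = 280 mm = 28.0 cm
193,198.2 = 1.118 × 10⁻⁵ × 28 × N²
N² = 193,198.2 / (31.304 × 10⁻⁵) = 617,167,774
N ≈ √617,167,774 ≈ 24,842.9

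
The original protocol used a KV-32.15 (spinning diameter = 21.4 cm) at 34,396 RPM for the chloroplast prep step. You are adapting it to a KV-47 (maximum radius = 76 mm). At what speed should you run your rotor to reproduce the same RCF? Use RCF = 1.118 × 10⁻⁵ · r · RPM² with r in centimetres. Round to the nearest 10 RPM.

Original rotor: r = 21.4 / 2 = 10.7 cm
RCF_original = 1.118 × 10⁻⁵ × 10.7 × (34396)² = 1.118 × 10⁻⁵ × 10.7 × 1,183,084,816 ≈ 141,527.7 × g
Your rotor: r = 76 mm = 7.6 cm
141,527.7 = 1.118 × 10⁻⁵ × 7.6 × N²
N² = 141,527.7 / (8.4968 × 10⁻⁵) = 1,665,658,836
N ≈ √1,665,658,836 ≈ 40,812.5

40810 RPM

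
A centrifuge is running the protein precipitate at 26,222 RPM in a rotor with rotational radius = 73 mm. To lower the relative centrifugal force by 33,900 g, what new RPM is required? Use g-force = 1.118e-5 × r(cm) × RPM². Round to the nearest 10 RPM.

r = 73 mm = 7.3 cm
Current RCF = 1.118 × 10⁻⁵ × 7.3 × (26222)² = 1.118 × 10⁻⁵ × 7.3 × 687,593,284 ≈ 56,117.2 × g
Target RCF = 56,117.2 − 33,900 = 22,217.2 × g
N² = 22,217.2 / (8.1614 × 10⁻⁵) = 272,222,903
N ≈ √272,222,903 ≈ 16,499.2

16500 RPM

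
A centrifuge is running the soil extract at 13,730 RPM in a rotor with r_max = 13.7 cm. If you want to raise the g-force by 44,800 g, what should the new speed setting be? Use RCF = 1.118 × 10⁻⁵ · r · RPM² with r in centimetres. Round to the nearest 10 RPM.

Current RCF = 1.118 × 10⁻⁵ × 13.7 × (13730)² = 1.118 × 10⁻⁵ × 13.7 × 188,512,900 ≈ 28,873.8 × g
Target RCF = 28,873.8 + 44,800 = 73,673.8 × g
N² = 73,673.8 / (15.3166 × 10⁻⁵) = 481,006,229
N ≈ √481,006,229 ≈ 21,931.9

21930 RPM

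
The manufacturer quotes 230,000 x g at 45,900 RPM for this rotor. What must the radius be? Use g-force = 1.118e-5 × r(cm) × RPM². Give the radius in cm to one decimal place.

≈ 9.8 cm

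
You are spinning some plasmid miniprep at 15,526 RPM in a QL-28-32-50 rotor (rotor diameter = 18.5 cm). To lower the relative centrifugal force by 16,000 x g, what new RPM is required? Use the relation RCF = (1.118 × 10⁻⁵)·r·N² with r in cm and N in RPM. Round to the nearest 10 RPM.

r = 18.5 / 2 = 9.25 cm
Current RCF = 1.118 × 10⁻⁵ × 9.25 × (15526)² = 1.118 × 10⁻⁵ × 9.25 × 241,056,676 ≈ 24,928.9 × g
Target RCF = 24,928.9 − 16,000 = 8,928.9 × g
N² = 8,928.9 / (10.3415 × 10⁻⁵) = 86,340,473
N ≈ √86,340,473 ≈ 9,292.0

N₂ ≈ 9290 RPM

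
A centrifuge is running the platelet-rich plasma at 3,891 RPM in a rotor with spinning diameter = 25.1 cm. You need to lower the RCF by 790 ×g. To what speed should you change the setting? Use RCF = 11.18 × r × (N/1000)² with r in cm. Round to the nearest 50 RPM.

≈ 3100 RPM

r = 25.1 / 2 = 12.55 cm
Current RCF = 11.18 × 12.55 × (3.891)² = 11.18 × 12.55 × 15.139881 ≈ 2,124.3 × g
Target RCF = 2,124.3 − 790 = 1,334.3 × g
(N/1000)² = 1,334.3 / 140.309 = 9.509725
N = 1000 × √9.509725 ≈ 3,083.8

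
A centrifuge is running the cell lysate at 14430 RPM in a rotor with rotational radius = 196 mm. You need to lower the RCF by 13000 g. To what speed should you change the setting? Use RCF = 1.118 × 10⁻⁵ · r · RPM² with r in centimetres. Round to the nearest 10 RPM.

N₂ ≈ 12200 RPM

r = 196 mm = 19.6 cm
Current RCF = 1.118 × 10⁻⁵ × 19.6 × (14430)² = 1.118 × 10⁻⁵ × 19.6 × 208,224,900 ≈ 45,627.9 × g
Target RCF = 45,627.9 − 13,000 = 32,627.9 × g
N² = 32,627.9 / (21.9128 × 10⁻⁵) = 148,898,817
N ≈ √148,898,817 ≈ 12,202.4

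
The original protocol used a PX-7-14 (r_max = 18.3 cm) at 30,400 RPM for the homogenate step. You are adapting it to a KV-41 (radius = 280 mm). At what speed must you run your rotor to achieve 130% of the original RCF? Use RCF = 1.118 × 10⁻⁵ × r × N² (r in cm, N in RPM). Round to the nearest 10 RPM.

≈ 28020 RPM

RCF_original = 1.118 × 10⁻⁵ × 18.3 × (30400)² = 1.118 × 10⁻⁵ × 18.3 × 924,160,000 ≈ 189,077.6 × g
Target RCF = 1.3 × 189,077.6 ≈ 245,800.9 × g
Your rotor: r = 280 mm = 28.0 cm
245,800.9 = 1.118 × 10⁻⁵ × 28 × N²
N² = 245,800.9 / (31.304 × 10⁻⁵) = 785,206,044
N ≈ √785,206,044 ≈ 28,021.5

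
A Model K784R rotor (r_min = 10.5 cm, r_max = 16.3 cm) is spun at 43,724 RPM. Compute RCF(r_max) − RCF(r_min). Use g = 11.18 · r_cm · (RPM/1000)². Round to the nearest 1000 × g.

ΔRCF = 11.18 × (r_max − r_min) × (N/1000)² = 11.18 × 5.8 × 1,911.788176 ≈ 123,968

≈ 124000 × g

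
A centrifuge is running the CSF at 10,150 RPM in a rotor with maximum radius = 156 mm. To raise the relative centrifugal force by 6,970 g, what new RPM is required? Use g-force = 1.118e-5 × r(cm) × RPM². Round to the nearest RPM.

≈ 11958 RPM

r = 156 mm = 15.6 cm
Current RCF = 1.118 × 10⁻⁵ × 15.6 × (10150)² = 1.118 × 10⁻⁵ × 15.6 × 103,022,500 ≈ 17,967.9 × g
Target RCF = 17,967.9 + 6,970 = 24,937.9 × g
N² = 24,937.9 / (17.4408 × 10⁻⁵) = 142,985,987
N ≈ √142,985,987 ≈ 11,957.7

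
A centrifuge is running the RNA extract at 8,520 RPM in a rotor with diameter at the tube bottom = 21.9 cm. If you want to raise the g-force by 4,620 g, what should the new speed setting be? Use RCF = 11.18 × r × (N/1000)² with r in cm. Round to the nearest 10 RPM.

r = 21.9 / 2 = 10.95 cm
Current RCF = 11.18 × 10.95 × (8.52)² = 11.18 × 10.95 × 72.5904 ≈ 8,886.6 × g
Target RCF = 8,886.6 + 4,620 = 13,506.6 × g
(N/1000)² = 13,506.6 / 122.421 = 110.3291
N = 1000 × √110.3291 ≈ 10,503.8

≈ 10500 RPM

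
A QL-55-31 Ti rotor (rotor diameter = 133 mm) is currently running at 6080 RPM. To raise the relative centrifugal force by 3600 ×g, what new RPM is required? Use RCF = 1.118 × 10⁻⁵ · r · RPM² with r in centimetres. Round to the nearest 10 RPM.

9240 RPM

r = 133 mm / 2 = 66.5 mm = 6.65 cm
Current RCF = 1.118 × 10⁻⁵ × 6.65 × (6080)² = 1.118 × 10⁻⁵ × 6.65 × 36,966,400 ≈ 2,748.3 × g
Target RCF = 2,748.3 + 3,600 = 6,348.3 × g
N² = 6,348.3 / (7.4347 × 10⁻⁵) = 85,387,440
N ≈ √85,387,440 ≈ 9,240.5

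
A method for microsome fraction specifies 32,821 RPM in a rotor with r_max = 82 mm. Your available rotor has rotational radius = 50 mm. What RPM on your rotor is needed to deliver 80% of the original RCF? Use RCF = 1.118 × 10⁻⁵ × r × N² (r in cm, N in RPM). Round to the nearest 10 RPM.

37590 RPM

Original rotor: r = 82 mm = 8.2 cm
RCF_original = 1.118 × 10⁻⁵ × 8.2 × (32821)² = 1.118 × 10⁻⁵ × 8.2 × 1,077,218,041 ≈ 98,755 × g
Target RCF = 0.8 × 98,755 ≈ 79,004 × g
Your rotor: r = 50 mm = 5.0 cm
79,004 = 1.118 × 10⁻⁵ × 5 × N²
N² = 79,004 / (5.59 × 10⁻⁵) = 1,413,309,481
N ≈ √1,413,309,481 ≈ 37,594.0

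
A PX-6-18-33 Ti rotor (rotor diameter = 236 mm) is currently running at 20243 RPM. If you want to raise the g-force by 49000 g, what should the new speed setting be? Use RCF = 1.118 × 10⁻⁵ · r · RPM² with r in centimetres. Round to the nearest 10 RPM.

r = 236 mm / 2 = 118 mm = 11.8 cm
Current RCF = 1.118 × 10⁻⁵ × 11.8 × (20243)² = 1.118 × 10⁻⁵ × 11.8 × 409,779,049 ≈ 54,059.7 × g
Target RCF = 54,059.7 + 49,000 = 103,059.7 × g
N² = 103,059.7 / (13.1924 × 10⁻⁵) = 781,205,088
N ≈ √781,205,088 ≈ 27,950.0

≈ 27950 RPM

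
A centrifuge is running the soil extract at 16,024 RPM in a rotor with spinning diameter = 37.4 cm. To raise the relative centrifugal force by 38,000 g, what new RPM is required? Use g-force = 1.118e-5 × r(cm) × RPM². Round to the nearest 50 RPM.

r = 37.4 / 2 = 18.7 cm
Current RCF = 1.118 × 10⁻⁵ × 18.7 × (16024)² = 1.118 × 10⁻⁵ × 18.7 × 256,768,576 ≈ 53,681.6 × g
Target RCF = 53,681.6 + 38,000 = 91,681.6 × g
N² = 91,681.6 / (20.9066 × 10⁻⁵) = 438,529,460
N ≈ √438,529,460 ≈ 20,941.1

N₂ ≈ 20950 RPM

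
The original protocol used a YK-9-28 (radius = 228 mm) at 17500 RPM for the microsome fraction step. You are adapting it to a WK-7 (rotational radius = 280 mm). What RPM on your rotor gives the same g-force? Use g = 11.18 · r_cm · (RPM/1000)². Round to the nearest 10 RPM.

15790 RPM

Original rotor: r = 228 mm = 22.8 cm
RCF = 11.18 × r × (N/1000)²
RCF_original = 11.18 × 22.8 × (17.5)² = 11.18 × 22.8 × 306.25 ≈ 78,064.4 × g
Your rotor: r = 280 mm = 28.0 cm
78,064.4 = 11.18 × 28 × (N/1000)²
(N/1000)² = 78,064.4 / 313.04 = 249.3752
N = 1000 × √249.3752 ≈ 15,791.6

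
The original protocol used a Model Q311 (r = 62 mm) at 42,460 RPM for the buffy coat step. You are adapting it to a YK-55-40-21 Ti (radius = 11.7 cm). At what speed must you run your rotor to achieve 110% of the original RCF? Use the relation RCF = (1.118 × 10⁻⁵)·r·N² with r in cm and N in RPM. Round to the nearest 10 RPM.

32420 RPM

Original rotor: r = 62 mm = 6.2 cm
RCF_original = 1.118 × 10⁻⁵ × 6.2 × (42460)² = 1.118 × 10⁻⁵ × 6.2 × 1,802,851,600 ≈ 124,966.5 × g
Target RCF = 1.1 × 124,966.5 ≈ 137,463.2 × g
137,463.2 = 1.118 × 10⁻⁵ × 11.7 × N²
N² = 137,463.2 / (13.0806 × 10⁻⁵) = 1,050,893,690
N ≈ √1,050,893,690 ≈ 32,417.5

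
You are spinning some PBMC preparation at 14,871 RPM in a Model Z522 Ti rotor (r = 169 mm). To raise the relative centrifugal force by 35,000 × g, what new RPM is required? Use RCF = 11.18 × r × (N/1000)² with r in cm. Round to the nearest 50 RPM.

≈ 20150 RPM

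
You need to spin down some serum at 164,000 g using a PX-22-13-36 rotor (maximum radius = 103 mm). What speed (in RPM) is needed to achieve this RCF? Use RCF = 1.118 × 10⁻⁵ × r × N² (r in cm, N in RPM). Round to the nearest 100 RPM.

≈ 37700 RPM

r = 103 mm = 10.3 cm
164,000 = 1.118 × 10⁻⁵ × 10.3 × N²
N² = 164,000 / (11.5154 × 10⁻⁵) = 1,424,179,794
N ≈ √1,424,179,794 ≈ 37,738.3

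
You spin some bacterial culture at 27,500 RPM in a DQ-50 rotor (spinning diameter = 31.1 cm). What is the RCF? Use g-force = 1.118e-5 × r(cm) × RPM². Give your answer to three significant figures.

r = 31.1 / 2 = 15.55 cm
RCF = 1.118 × 10⁻⁵ × r × N²
RCF = 1.118 × 10⁻⁵ × 15.55 × (27500)² = 1.118 × 10⁻⁵ × 15.55 × 756,250,000 ≈ 131,473.3 × g

≈ 131000 ×g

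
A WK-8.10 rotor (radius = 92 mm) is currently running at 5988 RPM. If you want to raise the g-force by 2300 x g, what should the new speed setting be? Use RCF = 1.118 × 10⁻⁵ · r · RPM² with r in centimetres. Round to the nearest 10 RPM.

N₂ ≈ 7630 RPM

r = 92 mm = 9.2 cm
Current RCF = 1.118 × 10⁻⁵ × 9.2 × (5988)² = 1.118 × 10⁻⁵ × 9.2 × 35,856,144 ≈ 3,688 × g
Target RCF = 3,688 + 2,300 = 5,988 × g
N² = 5,988 / (10.2856 × 10⁻⁵) = 58,217,314
N ≈ √58,217,314 ≈ 7,630.0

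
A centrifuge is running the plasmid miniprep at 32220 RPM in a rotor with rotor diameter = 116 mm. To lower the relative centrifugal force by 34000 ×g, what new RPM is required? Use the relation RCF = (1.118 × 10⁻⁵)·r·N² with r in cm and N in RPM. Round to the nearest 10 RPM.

r = 116 mm / 2 = 58 mm = 5.8 cm
Current RCF = 1.118 × 10⁻⁵ × 5.8 × (32220)² = 1.118 × 10⁻⁵ × 5.8 × 1,038,128,400 ≈ 67,316.4 × g
Target RCF = 67,316.4 − 34,000 = 33,316.4 × g
N² = 33,316.4 / (6.4844 × 10⁻⁵) = 513,793,103
N ≈ √513,793,103 ≈ 22,667.0

N₂ ≈ 22670 RPM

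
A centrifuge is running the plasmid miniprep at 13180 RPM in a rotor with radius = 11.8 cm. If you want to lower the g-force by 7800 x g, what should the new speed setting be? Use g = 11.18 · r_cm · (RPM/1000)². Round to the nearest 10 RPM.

N₂ ≈ 10700 RPM

Current RCF = 11.18 × 11.8 × (13.18)² = 11.18 × 11.8 × 173.7124 ≈ 22,916.8 × g
Target RCF = 22,916.8 − 7,800 = 15,116.8 × g
(N/1000)² = 15,116.8 / 131.924 = 114.5872
N = 1000 × √114.5872 ≈ 10,704.5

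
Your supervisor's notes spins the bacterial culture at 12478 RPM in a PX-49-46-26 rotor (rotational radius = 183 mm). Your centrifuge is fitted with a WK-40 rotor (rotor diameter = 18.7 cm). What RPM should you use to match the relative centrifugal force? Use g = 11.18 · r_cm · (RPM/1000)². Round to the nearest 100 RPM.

≈ 17500 RPM

Original rotor: r = 183 mm = 18.3 cm
RCF = 11.18 × r × (N/1000)²
RCF_original = 11.18 × 18.3 × (12.478)² = 11.18 × 18.3 × 155.700484 ≈ 31,855.4 × g
Your rotor: r = 18.7 / 2 = 9.35 cm
31,855.4 = 11.18 × 9.35 × (N/1000)²
(N/1000)² = 31,855.4 / 104.533 = 304.7401
N = 1000 × √304.7401 ≈ 17,456.8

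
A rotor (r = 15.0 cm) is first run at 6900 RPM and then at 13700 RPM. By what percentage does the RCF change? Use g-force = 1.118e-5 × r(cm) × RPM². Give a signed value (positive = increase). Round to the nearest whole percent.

+294%

RCF ∝ N², so the ratio is (13700/6900)² = (1.985507)² = 3.9422.
Change = 3.9422 − 1 = +2.9422 → +294.2%.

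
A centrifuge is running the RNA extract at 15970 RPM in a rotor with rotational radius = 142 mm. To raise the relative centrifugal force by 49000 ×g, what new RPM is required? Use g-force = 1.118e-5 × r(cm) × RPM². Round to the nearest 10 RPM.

≈ 23740 RPM

r = 142 mm = 14.2 cm
Current RCF = 1.118 × 10⁻⁵ × 14.2 × (15970)² = 1.118 × 10⁻⁵ × 14.2 × 255,040,900 ≈ 40,489.3 × g
Target RCF = 40,489.3 + 49,000 = 89,489.3 × g
N² = 89,489.3 / (15.8756 × 10⁻⁵) = 563,690,821
N ≈ √563,690,821 ≈ 23,742.2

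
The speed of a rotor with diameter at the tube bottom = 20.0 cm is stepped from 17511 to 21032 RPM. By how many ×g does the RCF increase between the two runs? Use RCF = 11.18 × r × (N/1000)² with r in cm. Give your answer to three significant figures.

≈ 15200 ×g

r = 20.0 / 2 = 10 cm
RCF₁ = 11.18 × 10 × (17.511)² = 11.18 × 10 × 306.635121 ≈ 34,281.8 × g
RCF₂ = 11.18 × 10 × (21.032)² = 11.18 × 10 × 442.345024 ≈ 49,454.2 × g
Increase = 49,454.2 − 34,281.8 = 15,172.4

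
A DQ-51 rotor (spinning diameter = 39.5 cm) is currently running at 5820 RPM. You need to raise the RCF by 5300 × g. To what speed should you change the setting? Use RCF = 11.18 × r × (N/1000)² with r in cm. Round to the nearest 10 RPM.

≈ 7610 RPM

r = 39.5 / 2 = 19.75 cm
Current RCF = 11.18 × 19.75 × (5.82)² = 11.18 × 19.75 × 33.8724 ≈ 7,479.2 × g
Target RCF = 7,479.2 + 5,300 = 12,779.2 × g
(N/1000)² = 12,779.2 / 220.805 = 57.8755
N = 1000 × √57.8755 ≈ 7,607.6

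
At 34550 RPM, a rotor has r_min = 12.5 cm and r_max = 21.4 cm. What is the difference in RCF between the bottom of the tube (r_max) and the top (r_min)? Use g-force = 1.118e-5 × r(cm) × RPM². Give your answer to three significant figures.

≈ 119000 g

ΔRCF = 1.118 × 10⁻⁵ × (r_max − r_min) × N² = 1.118 × 10⁻⁵ × 8.9 × 1,193,702,500 ≈ 118,775.8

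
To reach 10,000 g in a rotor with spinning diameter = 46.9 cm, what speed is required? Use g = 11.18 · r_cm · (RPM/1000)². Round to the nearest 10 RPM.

r = 46.9 / 2 = 23.45 cm
RCF = 11.18 × r × (N/1000)²
10,000 = 11.18 × 23.45 × (N/1000)²
(N/1000)² = 10,000 / 262.171 = 38.14304
N = 1000 × √38.14304 ≈ 6,176.0

N ≈ 6180 RPM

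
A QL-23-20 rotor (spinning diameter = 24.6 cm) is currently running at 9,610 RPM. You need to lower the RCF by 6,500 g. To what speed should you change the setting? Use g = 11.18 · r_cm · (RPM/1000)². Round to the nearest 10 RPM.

r = 24.6 / 2 = 12.3 cm
Current RCF = 11.18 × 12.3 × (9.61)² = 11.18 × 12.3 × 92.3521 ≈ 12,699.7 × g
Target RCF = 12,699.7 − 6,500 = 6,199.7 × g
(N/1000)² = 6,199.7 / 137.514 = 45.08414
N = 1000 × √45.08414 ≈ 6,714.5

6710 RPM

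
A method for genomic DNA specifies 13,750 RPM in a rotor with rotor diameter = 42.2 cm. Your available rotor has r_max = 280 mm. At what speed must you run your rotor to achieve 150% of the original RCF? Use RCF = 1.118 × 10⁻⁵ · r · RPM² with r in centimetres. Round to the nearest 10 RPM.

Original rotor: r = 42.2 / 2 = 21.1 cm
RCF_original = 1.118 × 10⁻⁵ × 21.1 × (13750)² = 1.118 × 10⁻⁵ × 21.1 × 189,062,500 ≈ 44,599.5 × g
Target RCF = 1.5 × 44,599.5 ≈ 66,899.2 × g
Your rotor: r = 280 mm = 28.0 cm
66,899.2 = 1.118 × 10⁻⁵ × 28 × N²
N² = 66,899.2 / (31.304 × 10⁻⁵) = 213,708,152
N ≈ √213,708,152 ≈ 14,618.8

≈ 14620 RPM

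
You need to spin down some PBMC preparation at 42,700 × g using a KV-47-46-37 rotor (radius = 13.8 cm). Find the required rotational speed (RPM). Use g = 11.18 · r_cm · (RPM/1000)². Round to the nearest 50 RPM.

42,700 = 11.18 × 13.8 × (N/1000)²
(N/1000)² = 42,700 / 154.284 = 276.7623
N = 1000 × √276.7623 ≈ 16,636.2

≈ 16650 RPM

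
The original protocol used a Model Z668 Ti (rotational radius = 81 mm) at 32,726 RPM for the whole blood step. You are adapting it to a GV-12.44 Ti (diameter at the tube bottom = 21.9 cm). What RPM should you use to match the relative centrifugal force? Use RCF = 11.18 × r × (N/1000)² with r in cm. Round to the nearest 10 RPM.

Original rotor: r = 81 mm = 8.1 cm
RCF_original = 11.18 × 8.1 × (32.726)² = 11.18 × 8.1 × 1,070.991076 ≈ 96,986.8 × g
Your rotor: r = 21.9 / 2 = 10.95 cm
96,986.8 = 11.18 × 10.95 × (N/1000)²
(N/1000)² = 96,986.8 / 122.421 = 792.2399
N = 1000 × √792.2399 ≈ 28,146.8

≈ 28150 RPM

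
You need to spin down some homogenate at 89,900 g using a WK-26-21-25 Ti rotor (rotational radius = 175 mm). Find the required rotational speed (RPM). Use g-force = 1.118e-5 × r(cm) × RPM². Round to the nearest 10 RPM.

21440 RPM

r = 175 mm = 17.5 cm
89,900 = 1.118 × 10⁻⁵ × 17.5 × N²
N² = 89,900 / (19.565 × 10⁻⁵) = 459,493,994
N ≈ √459,493,994 ≈ 21,435.8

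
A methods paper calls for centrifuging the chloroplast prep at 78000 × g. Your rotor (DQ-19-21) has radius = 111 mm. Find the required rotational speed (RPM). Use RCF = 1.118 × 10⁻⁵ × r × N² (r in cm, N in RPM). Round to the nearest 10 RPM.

25070 RPM

r = 111 mm = 11.1 cm
78,000 = 1.118 × 10⁻⁵ × 11.1 × N²
N² = 78,000 / (12.4098 × 10⁻⁵) = 628,535,512
N ≈ √628,535,512 ≈ 25,070.6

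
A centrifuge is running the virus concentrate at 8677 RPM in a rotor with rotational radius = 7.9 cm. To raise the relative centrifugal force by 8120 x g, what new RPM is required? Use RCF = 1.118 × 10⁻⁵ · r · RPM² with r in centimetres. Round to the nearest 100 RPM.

N₂ ≈ 12900 RPM

Current RCF = 1.118 × 10⁻⁵ × 7.9 × (8677)² = 1.118 × 10⁻⁵ × 7.9 × 75,290,329 ≈ 6,649.8 × g
Target RCF = 6,649.8 + 8,120 = 14,769.8 × g
N² = 14,769.8 / (8.8322 × 10⁻⁵) = 167,226,739
N ≈ √167,226,739 ≈ 12,931.6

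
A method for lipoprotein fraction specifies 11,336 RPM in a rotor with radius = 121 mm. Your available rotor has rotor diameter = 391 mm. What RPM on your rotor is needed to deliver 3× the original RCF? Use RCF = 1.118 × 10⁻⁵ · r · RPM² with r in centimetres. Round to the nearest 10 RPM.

15450 RPM

Original rotor: r = 121 mm = 12.1 cm
RCF_original = 1.118 × 10⁻⁵ × 12.1 × (11336)² = 1.118 × 10⁻⁵ × 12.1 × 128,504,896 ≈ 17,383.9 × g
Target RCF = 3 × 17,383.9 ≈ 52,151.7 × g
Your rotor: r = 391 mm / 2 = 195.5 mm = 19.55 cm
52,151.7 = 1.118 × 10⁻⁵ × 19.55 × N²
N² = 52,151.7 / (21.8569 × 10⁻⁵) = 238,605,200
N ≈ √238,605,200 ≈ 15,446.9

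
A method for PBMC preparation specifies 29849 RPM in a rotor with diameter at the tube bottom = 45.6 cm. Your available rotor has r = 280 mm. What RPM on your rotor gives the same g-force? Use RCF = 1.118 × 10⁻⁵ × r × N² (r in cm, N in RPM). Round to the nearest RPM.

Original rotor: r = 45.6 / 2 = 22.8 cm
RCF_original = 1.118 × 10⁻⁵ × 22.8 × (29849)² = 1.118 × 10⁻⁵ × 22.8 × 890,962,801 ≈ 227,110 × g
Your rotor: r = 280 mm = 28.0 cm
227,110 = 1.118 × 10⁻⁵ × 28 × N²
N² = 227,110 / (31.304 × 10⁻⁵) = 725,498,339
N ≈ √725,498,339 ≈ 26,935.1

≈ 26935 RPM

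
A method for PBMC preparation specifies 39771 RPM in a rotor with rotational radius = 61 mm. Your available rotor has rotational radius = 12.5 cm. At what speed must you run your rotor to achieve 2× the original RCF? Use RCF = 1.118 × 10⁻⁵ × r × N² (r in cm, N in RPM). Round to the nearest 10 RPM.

Original rotor: r = 61 mm = 6.1 cm
RCF_original = 1.118 × 10⁻⁵ × 6.1 × (39771)² = 1.118 × 10⁻⁵ × 6.1 × 1,581,732,441 ≈ 107,871 × g
Target RCF = 2 × 107,871 ≈ 215,742 × g
215,742 = 1.118 × 10⁻⁵ × 12.5 × N²
N² = 215,742 / (13.975 × 10⁻⁵) = 1,543,771,020
N ≈ √1,543,771,020 ≈ 39,290.9

≈ 39290 RPM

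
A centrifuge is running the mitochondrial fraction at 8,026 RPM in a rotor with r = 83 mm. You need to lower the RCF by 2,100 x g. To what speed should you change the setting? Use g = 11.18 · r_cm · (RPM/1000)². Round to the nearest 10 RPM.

r = 83 mm = 8.3 cm
Current RCF = 11.18 × 8.3 × (8.026)² = 11.18 × 8.3 × 64.416676 ≈ 5,977.5 × g
Target RCF = 5,977.5 − 2,100 = 3,877.5 × g
(N/1000)² = 3,877.5 / 92.794 = 41.78611
N = 1000 × √41.78611 ≈ 6,464.2

N₂ ≈ 6460 RPM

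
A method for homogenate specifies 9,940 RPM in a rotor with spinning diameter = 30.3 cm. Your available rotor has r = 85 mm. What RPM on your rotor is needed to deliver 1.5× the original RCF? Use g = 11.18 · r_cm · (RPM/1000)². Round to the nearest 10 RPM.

≈ 16250 RPM

Original rotor: r = 30.3 / 2 = 15.15 cm
RCF_original = 11.18 × 15.15 × (9.94)² = 11.18 × 15.15 × 98.8036 ≈ 16,735.1 × g
Target RCF = 1.5 × 16,735.1 ≈ 25,102.6 × g
Your rotor: r = 85 mm = 8.5 cm
25,102.6 = 11.18 × 8.5 × (N/1000)²
(N/1000)² = 25,102.6 / 95.03 = 264.1545
N = 1000 × √264.1545 ≈ 16,252.8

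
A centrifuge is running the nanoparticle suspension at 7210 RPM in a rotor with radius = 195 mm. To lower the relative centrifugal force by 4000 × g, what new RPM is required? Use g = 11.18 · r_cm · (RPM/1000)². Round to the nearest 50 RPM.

≈ 5800 RPM

r = 195 mm = 19.5 cm
Current RCF = 11.18 × 19.5 × (7.21)² = 11.18 × 19.5 × 51.9841 ≈ 11,333.1 × g
Target RCF = 11,333.1 − 4,000 = 7,333.1 × g
(N/1000)² = 7,333.1 / 218.01 = 33.63653
N = 1000 × √33.63653 ≈ 5,799.7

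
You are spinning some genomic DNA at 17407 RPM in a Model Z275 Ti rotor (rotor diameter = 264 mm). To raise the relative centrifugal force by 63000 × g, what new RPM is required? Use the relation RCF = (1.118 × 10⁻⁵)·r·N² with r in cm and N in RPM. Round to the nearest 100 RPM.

r = 264 mm / 2 = 132 mm = 13.2 cm
Current RCF = 1.118 × 10⁻⁵ × 13.2 × (17407)² = 1.118 × 10⁻⁵ × 13.2 × 303,003,649 ≈ 44,716.1 × g
Target RCF = 44,716.1 + 63,000 = 107,716.1 × g
N² = 107,716.1 / (14.7576 × 10⁻⁵) = 729,902,559
N ≈ √729,902,559 ≈ 27,016.7

27000 RPM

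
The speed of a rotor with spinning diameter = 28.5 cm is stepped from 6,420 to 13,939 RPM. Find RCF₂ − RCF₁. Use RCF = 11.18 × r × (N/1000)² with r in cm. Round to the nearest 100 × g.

r = 28.5 / 2 = 14.25 cm
RCF₁ = 11.18 × 14.25 × (6.42)² = 11.18 × 14.25 × 41.2164 ≈ 6,566.4 × g
RCF₂ = 11.18 × 14.25 × (13.939)² = 11.18 × 14.25 × 194.295721 ≈ 30,954.2 × g
Increase = 30,954.2 − 6,566.4 = 24,387.8

24400 × g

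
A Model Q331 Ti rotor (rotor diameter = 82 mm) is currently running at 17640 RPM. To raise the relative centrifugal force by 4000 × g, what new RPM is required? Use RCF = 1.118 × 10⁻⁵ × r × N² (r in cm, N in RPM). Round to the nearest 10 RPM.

r = 82 mm / 2 = 41 mm = 4.1 cm
Current RCF = 1.118 × 10⁻⁵ × 4.1 × (17640)² = 1.118 × 10⁻⁵ × 4.1 × 311,169,600 ≈ 14,263.4 × g
Target RCF = 14,263.4 + 4,000 = 18,263.4 × g
N² = 18,263.4 / (4.5838 × 10⁻⁵) = 398,433,614
N ≈ √398,433,614 ≈ 19,960.8

N₂ ≈ 19960 RPM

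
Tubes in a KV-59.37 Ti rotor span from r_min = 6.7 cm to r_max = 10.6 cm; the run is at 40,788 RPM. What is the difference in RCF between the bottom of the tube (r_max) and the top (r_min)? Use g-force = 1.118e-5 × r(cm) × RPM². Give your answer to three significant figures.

RCF_max = 1.118 × 10⁻⁵ × 10.6 × (40788)² = 1.118 × 10⁻⁵ × 10.6 × 1,663,660,944 ≈ 197,157.1 × g
RCF_min = 1.118 × 10⁻⁵ × 6.7 × (40788)² = 1.118 × 10⁻⁵ × 6.7 × 1,663,660,944 ≈ 124,618.2 × g
ΔRCF = 197,157.1 − 124,618.2 = 72,538.9

72500 ×g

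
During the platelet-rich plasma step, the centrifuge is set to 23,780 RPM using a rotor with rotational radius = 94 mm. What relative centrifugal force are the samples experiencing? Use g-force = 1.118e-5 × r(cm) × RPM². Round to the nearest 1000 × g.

RCF ≈ 59000 g

r = 94 mm = 9.4 cm
RCF = 1.118 × 10⁻⁵ × r × N²
RCF = 1.118 × 10⁻⁵ × 9.4 × (23780)² = 1.118 × 10⁻⁵ × 9.4 × 565,488,400 ≈ 59,428.3 × g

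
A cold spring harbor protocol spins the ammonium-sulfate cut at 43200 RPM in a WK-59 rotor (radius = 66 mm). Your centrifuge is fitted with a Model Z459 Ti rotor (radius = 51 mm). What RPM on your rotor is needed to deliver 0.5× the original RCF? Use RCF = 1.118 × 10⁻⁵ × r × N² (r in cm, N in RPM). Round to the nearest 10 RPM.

34750 RPM

Original rotor: r = 66 mm = 6.6 cm
RCF_original = 1.118 × 10⁻⁵ × 6.6 × (43200)² = 1.118 × 10⁻⁵ × 6.6 × 1,866,240,000 ≈ 137,706.1 × g
Target RCF = 0.5 × 137,706.1 ≈ 68,853.1 × g
Your rotor: r = 51 mm = 5.1 cm
68,853.1 = 1.118 × 10⁻⁵ × 5.1 × N²
N² = 68,853.1 / (5.7018 × 10⁻⁵) = 1,207,567,786
N ≈ √1,207,567,786 ≈ 34,750.1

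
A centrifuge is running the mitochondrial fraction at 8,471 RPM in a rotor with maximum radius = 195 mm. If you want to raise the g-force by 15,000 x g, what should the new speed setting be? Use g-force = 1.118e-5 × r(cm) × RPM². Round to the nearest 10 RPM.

11860 RPM

r = 195 mm = 19.5 cm
Current RCF = 1.118 × 10⁻⁵ × 19.5 × (8471)² = 1.118 × 10⁻⁵ × 19.5 × 71,757,841 ≈ 15,643.9 × g
Target RCF = 15,643.9 + 15,000 = 30,643.9 × g
N² = 30,643.9 / (21.801 × 10⁻⁵) = 140,561,901
N ≈ √140,561,901 ≈ 11,855.9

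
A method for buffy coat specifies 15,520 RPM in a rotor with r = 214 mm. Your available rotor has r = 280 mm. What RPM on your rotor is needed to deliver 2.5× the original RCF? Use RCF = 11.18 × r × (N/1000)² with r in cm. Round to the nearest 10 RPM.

Original rotor: r = 214 mm = 21.4 cm
RCF_original = 11.18 × 21.4 × (15.52)² = 11.18 × 21.4 × 240.8704 ≈ 57,628.7 × g
Target RCF = 2.5 × 57,628.7 ≈ 144,071.8 × g
Your rotor: r = 280 mm = 28.0 cm
144,071.8 = 11.18 × 28 × (N/1000)²
(N/1000)² = 144,071.8 / 313.04 = 460.2345
N = 1000 × √460.2345 ≈ 21,453.1

21450 RPM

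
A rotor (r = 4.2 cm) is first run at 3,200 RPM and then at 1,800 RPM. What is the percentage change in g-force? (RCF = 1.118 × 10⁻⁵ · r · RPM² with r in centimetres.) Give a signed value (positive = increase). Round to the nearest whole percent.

-68%

RCF ∝ N², so the ratio is (1800/3200)² = (0.562500)² = 0.3164.
Change = 0.3164 − 1 = -0.6836 → -68.4%.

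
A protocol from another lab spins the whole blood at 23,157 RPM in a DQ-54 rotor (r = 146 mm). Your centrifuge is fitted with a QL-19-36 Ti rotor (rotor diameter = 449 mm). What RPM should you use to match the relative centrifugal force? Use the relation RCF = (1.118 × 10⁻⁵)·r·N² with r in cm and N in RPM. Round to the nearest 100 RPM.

≈ 18700 RPM

Original rotor: r = 146 mm = 14.6 cm
RCF_original = 1.118 × 10⁻⁵ × 14.6 × (23157)² = 1.118 × 10⁻⁵ × 14.6 × 536,246,649 ≈ 87,530.5 × g
Your rotor: r = 449 mm / 2 = 224.5 mm = 22.45 cm
87,530.5 = 1.118 × 10⁻⁵ × 22.45 × N²
N² = 87,530.5 / (25.0991 × 10⁻⁵) = 348,739,596
N ≈ √348,739,596 ≈ 18,674.6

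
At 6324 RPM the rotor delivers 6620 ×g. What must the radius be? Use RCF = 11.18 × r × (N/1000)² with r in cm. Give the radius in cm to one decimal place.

RCF = 11.18 × r × (N/1000)²
6620 = 11.18 × r × (6.324)²
r = 6620 / (11.18 × 39.992976) = 6620 / 447.1215 ≈ 14.806 cm

≈ 14.8 cm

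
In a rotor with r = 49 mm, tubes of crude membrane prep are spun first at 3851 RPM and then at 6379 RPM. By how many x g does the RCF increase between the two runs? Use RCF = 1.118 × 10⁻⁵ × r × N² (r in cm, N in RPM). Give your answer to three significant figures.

1420 x g

r = 49 mm = 4.9 cm
RCF₁ = 1.118 × 10⁻⁵ × 4.9 × (3851)² = 1.118 × 10⁻⁵ × 4.9 × 14,830,201 ≈ 812.4 × g
RCF₂ = 1.118 × 10⁻⁵ × 4.9 × (6379)² = 1.118 × 10⁻⁵ × 4.9 × 40,691,641 ≈ 2,229.2 × g
Increase = 2,229.2 − 812.4 = 1,416.8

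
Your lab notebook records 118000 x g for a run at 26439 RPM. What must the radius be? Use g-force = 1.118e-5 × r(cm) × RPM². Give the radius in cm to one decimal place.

r ≈ 15.1 cm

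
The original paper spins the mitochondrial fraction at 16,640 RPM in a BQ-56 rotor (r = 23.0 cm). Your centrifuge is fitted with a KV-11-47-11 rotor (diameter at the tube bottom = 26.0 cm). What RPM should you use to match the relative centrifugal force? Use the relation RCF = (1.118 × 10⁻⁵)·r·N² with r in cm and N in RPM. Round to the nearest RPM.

RCF = 1.118 × 10⁻⁵ × r × N²
RCF_original = 1.118 × 10⁻⁵ × 23 × (16640)² = 1.118 × 10⁻⁵ × 23 × 276,889,600 ≈ 71,199.4 × g
Your rotor: r = 26.0 / 2 = 13 cm
71,199.4 = 1.118 × 10⁻⁵ × 13 × N²
N² = 71,199.4 / (14.534 × 10⁻⁵) = 489,881,657
N ≈ √489,881,657 ≈ 22,133.3

≈ 22133 RPM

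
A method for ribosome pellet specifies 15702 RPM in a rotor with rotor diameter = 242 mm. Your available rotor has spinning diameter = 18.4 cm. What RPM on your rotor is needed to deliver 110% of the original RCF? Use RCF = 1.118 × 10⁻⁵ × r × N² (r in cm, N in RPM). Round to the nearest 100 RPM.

≈ 18900 RPM

Original rotor: r = 242 mm / 2 = 121 mm = 12.1 cm
RCF_original = 1.118 × 10⁻⁵ × 12.1 × (15702)² = 1.118 × 10⁻⁵ × 12.1 × 246,552,804 ≈ 33,353.2 × g
Target RCF = 1.1 × 33,353.2 ≈ 36,688.5 × g
Your rotor: r = 18.4 / 2 = 9.2 cm
36,688.5 = 1.118 × 10⁻⁵ × 9.2 × N²
N² = 36,688.5 / (10.2856 × 10⁻⁵) = 356,697,713
N ≈ √356,697,713 ≈ 18,886.4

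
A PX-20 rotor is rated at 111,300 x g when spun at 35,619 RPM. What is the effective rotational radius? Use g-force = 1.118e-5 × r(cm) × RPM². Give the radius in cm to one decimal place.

111300 = 1.118 × 10⁻⁵ × r × (35619)²
r = 111300 / (1.118 × 10⁻⁵ × 1,268,713,161) = 111300 / 14184.21 ≈ 7.847 cm

≈ 7.8 cm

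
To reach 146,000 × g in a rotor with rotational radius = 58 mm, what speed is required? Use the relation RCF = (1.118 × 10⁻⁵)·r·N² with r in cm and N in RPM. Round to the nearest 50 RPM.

r = 58 mm = 5.8 cm
146,000 = 1.118 × 10⁻⁵ × 5.8 × N²
N² = 146,000 / (6.4844 × 10⁻⁵) = 2,251,557,584
N ≈ √2,251,557,584 ≈ 47,450.6

≈ 47450 RPM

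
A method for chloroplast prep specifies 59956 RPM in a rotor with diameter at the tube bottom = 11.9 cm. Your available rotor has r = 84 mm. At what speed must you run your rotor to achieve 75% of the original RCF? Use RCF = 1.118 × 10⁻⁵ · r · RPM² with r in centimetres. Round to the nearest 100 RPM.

≈ 43700 RPM

Original rotor: r = 11.9 / 2 = 5.95 cm
RCF_original = 1.118 × 10⁻⁵ × 5.95 × (59956)² = 1.118 × 10⁻⁵ × 5.95 × 3,594,721,936 ≈ 239,124.5 × g
Target RCF = 0.75 × 239,124.5 ≈ 179,343.4 × g
Your rotor: r = 84 mm = 8.4 cm
179,343.4 = 1.118 × 10⁻⁵ × 8.4 × N²
N² = 179,343.4 / (9.3912 × 10⁻⁵) = 1,909,696,311
N ≈ √1,909,696,311 ≈ 43,700.1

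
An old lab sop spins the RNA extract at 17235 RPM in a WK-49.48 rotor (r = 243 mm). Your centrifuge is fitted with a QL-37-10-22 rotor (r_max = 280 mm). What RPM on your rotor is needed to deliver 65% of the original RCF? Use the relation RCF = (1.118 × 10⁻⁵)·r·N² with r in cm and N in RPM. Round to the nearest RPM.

Original rotor: r = 243 mm = 24.3 cm
RCF_original = 1.118 × 10⁻⁵ × 24.3 × (17235)² = 1.118 × 10⁻⁵ × 24.3 × 297,045,225 ≈ 80,699.5 × g
Target RCF = 0.65 × 80,699.5 ≈ 52,454.7 × g
Your rotor: r = 280 mm = 28.0 cm
52,454.7 = 1.118 × 10⁻⁵ × 28 × N²
N² = 52,454.7 / (31.304 × 10⁻⁵) = 167,565,487
N ≈ √167,565,487 ≈ 12,944.7

≈ 12945 RPM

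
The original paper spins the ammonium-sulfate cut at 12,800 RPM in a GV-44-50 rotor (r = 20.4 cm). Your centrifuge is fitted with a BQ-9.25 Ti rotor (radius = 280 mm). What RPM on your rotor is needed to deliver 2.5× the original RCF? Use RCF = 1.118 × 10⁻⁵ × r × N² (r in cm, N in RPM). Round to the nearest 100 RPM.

≈ 17300 RPM

RCF_original = 1.118 × 10⁻⁵ × 20.4 × (12800)² = 1.118 × 10⁻⁵ × 20.4 × 163,840,000 ≈ 37,367.3 × g
Target RCF = 2.5 × 37,367.3 ≈ 93,418.2 × g
Your rotor: r = 280 mm = 28.0 cm
93,418.2 = 1.118 × 10⁻⁵ × 28 × N²
N² = 93,418.2 / (31.304 × 10⁻⁵) = 298,422,566
N ≈ √298,422,566 ≈ 17,274.9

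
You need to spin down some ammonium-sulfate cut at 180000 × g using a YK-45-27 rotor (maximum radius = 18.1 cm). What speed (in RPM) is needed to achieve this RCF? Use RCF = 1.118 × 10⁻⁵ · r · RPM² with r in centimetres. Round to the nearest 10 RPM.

N ≈ 29820 RPM

180,000 = 1.118 × 10⁻⁵ × 18.1 × N²
N² = 180,000 / (20.2358 × 10⁻⁵) = 889,512,646
N ≈ √889,512,646 ≈ 29,824.7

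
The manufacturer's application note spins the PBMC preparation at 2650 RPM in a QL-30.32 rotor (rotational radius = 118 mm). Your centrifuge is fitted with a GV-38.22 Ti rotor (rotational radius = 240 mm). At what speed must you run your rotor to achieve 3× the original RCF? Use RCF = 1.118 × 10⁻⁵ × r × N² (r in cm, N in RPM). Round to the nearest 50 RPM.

Original rotor: r = 118 mm = 11.8 cm
RCF_original = 1.118 × 10⁻⁵ × 11.8 × (2650)² = 1.118 × 10⁻⁵ × 11.8 × 7,022,500 ≈ 926.4 × g
Target RCF = 3 × 926.4 ≈ 2,779.2 × g
Your rotor: r = 240 mm = 24.0 cm
2,779.2 = 1.118 × 10⁻⁵ × 24 × N²
N² = 2,779.2 / (26.832 × 10⁻⁵) = 10,357,782
N ≈ √10,357,782 ≈ 3,218.4

≈ 3200 RPM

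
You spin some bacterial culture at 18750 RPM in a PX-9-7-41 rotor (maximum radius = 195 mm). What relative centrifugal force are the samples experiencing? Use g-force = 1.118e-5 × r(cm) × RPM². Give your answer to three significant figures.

r = 195 mm = 19.5 cm
RCF = 1.118 × 10⁻⁵ × 19.5 × (18750)² = 1.118 × 10⁻⁵ × 19.5 × 351,562,500 ≈ 76,644.1 × g

RCF ≈ 76600 × g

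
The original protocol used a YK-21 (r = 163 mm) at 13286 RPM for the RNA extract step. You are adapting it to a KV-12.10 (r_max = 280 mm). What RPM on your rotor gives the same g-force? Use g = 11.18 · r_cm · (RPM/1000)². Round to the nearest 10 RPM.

≈ 10140 RPM

Original rotor: r = 163 mm = 16.3 cm
RCF = 11.18 × r × (N/1000)²
RCF_original = 11.18 × 16.3 × (13.286)² = 11.18 × 16.3 × 176.517796 ≈ 32,167.5 × g
Your rotor: r = 280 mm = 28.0 cm
32,167.5 = 11.18 × 28 × (N/1000)²
(N/1000)² = 32,167.5 / 313.04 = 102.7584
N = 1000 × √102.7584 ≈ 10,137.0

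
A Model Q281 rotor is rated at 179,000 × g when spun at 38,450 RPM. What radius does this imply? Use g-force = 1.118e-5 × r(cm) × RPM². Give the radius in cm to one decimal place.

10.8 cm

RCF = 1.118 × 10⁻⁵ × r × N²
179000 = 1.118 × 10⁻⁵ × r × (38450)²
r = 179000 / (1.118 × 10⁻⁵ × 1,478,402,500) = 179000 / 16528.54 ≈ 10.830 cm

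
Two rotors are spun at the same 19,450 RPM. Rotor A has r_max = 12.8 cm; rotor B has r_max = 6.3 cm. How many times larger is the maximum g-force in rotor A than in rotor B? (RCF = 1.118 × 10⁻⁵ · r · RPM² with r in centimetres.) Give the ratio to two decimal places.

2.03

At fixed N, RCF ∝ r, so RCF_A/RCF_B = r_A/r_B = 12.8 / 6.3 = 2.0317.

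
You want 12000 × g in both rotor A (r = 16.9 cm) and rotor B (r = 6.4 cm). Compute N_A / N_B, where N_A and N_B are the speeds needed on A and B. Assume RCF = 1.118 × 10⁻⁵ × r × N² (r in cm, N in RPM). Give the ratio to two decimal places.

0.62

At fixed RCF, N ∝ 1/√r, so N_A/N_B = √(r_B/r_A) = √(6.4/16.9) = √0.378698 = 0.6154.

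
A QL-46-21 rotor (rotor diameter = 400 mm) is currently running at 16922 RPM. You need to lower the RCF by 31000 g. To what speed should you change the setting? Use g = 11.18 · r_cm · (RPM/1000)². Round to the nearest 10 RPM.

r = 400 mm / 2 = 200 mm = 20 cm
Current RCF = 11.18 × 20 × (16.922)² = 11.18 × 20 × 286.354084 ≈ 64,028.8 × g
Target RCF = 64,028.8 − 31,000 = 33,028.8 × g
(N/1000)² = 33,028.8 / 223.6 = 147.7138
N = 1000 × √147.7138 ≈ 12,153.8

N₂ ≈ 12150 RPM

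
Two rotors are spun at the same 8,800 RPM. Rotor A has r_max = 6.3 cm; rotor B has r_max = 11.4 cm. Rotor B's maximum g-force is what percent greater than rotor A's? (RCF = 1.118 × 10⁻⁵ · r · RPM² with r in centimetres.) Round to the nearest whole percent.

81%

At equal RPM, RCF scales linearly with r: ratio = 11.4 / 6.3 = 1.8095.
So rotor B delivers 81.0% more g-force.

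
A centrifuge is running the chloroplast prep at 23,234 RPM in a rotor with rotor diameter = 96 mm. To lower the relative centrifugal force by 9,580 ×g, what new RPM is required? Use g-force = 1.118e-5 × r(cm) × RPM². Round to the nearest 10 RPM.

r = 96 mm / 2 = 48 mm = 4.8 cm
Current RCF = 1.118 × 10⁻⁵ × 4.8 × (23234)² = 1.118 × 10⁻⁵ × 4.8 × 539,818,756 ≈ 28,968.8 × g
Target RCF = 28,968.8 − 9,580 = 19,388.8 × g
N² = 19,388.8 / (5.3664 × 10⁻⁵) = 361,299,940
N ≈ √361,299,940 ≈ 19,007.9

N₂ ≈ 19010 RPM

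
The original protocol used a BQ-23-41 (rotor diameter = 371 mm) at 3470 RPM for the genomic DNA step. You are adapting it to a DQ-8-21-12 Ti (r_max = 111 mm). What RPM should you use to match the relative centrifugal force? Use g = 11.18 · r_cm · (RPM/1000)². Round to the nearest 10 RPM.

≈ 4490 RPM

Original rotor: r = 371 mm / 2 = 185.5 mm = 18.55 cm
RCF = 11.18 × r × (N/1000)²
RCF_original = 11.18 × 18.55 × (3.47)² = 11.18 × 18.55 × 12.0409 ≈ 2,497.2 × g
Your rotor: r = 111 mm = 11.1 cm
2,497.2 = 11.18 × 11.1 × (N/1000)²
(N/1000)² = 2,497.2 / 124.098 = 20.12281
N = 1000 × √20.12281 ≈ 4,485.8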